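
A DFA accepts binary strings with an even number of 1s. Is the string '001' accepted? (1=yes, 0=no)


DFA has 2 states: q_even (start, accept=yes) and q_odd
Processing string '001' character by character:
  Position 0: read '0', 1-count=0 -> q_even (no change)
  Position 1: read '0', 1-count=0 -> q_even (no change)
  Position 2: read '1', 1-count=1 -> q_odd
Final state: q_odd, total 1s = 1 (odd); the DFA requires an even count -> reject

0


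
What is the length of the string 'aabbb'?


String: 'aabbb'
Counting characters:
  'a' appears 2 time(s)
  'b' appears 3 time(s)
Total length = 2 + 3 = 5

5


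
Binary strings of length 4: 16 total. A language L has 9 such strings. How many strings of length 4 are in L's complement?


Alphabet: {0,1}
String length: 4
Total strings of length 4 = 2^4 = 16
Strings in L = 9
Complement = total - |L|
= 16 - 9
= 7

7


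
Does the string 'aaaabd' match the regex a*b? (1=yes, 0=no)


Pattern: a*b
String: 'aaaabd'
Pattern requires: zero or more 'a's followed by exactly one 'b'
Found 4 leading 'a's
Remaining: 'bd'
Remaining is not 'b' -> no match
Result: 0

0


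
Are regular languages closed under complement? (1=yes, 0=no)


Regular languages are closed under all standard operations:
- Union: Yes (product construction)
- Intersection: Yes (product construction)
- Complement: Yes (swap accept/reject)
- Concatenation: Yes (NFA construction)
Operation: complement -> Closed

1


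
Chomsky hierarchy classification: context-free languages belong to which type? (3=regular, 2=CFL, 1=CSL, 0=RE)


Chomsky hierarchy levels:
  Type 3: Regular (DFA/NFA/regex)
  Type 2: Context-free (PDA)
  Type 1: Context-sensitive
  Type 0: Recursively enumerable (TM)
'context-free' corresponds to Type 2

2


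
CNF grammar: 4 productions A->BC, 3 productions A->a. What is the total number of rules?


CNF allows two rule forms:
  A -> BC (binary): 4 rules
  A -> a (terminal): 3 rules
Total = 4 + 3 = 7

7


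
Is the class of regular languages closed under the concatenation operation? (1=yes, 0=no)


Regular languages are closed under:
- Union (DFA product construction)
- Intersection (DFA product construction)
- Complement (swap accept/reject states)
- Concatenation (NFA construction)
- Kleene star (NFA construction)
concatenation is in this list
Therefore: closed

1


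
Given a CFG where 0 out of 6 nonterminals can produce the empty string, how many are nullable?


Nonterminals: {S, A, B, C, D, E}
A nonterminal is nullable if it can derive epsilon
Counting nullable nonterminals: 0
Total nullable = 0

0


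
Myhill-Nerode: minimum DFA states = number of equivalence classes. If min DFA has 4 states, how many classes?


Myhill-Nerode theorem:
Number of equivalence classes = number of states in minimal DFA
Minimal DFA states = 4
Therefore equivalence classes = 4

4


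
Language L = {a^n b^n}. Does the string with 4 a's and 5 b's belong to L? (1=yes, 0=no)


Language requires equal numbers of a's and b's
PDA pushes for each 'a', pops for each 'b'
Number of a's = 4
Number of b's = 5
4 != 5 -> Reject

0


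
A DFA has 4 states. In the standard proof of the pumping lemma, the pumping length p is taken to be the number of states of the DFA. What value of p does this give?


Pumping lemma for regular languages (standard proof):
Take p = |Q|, the number of DFA states.
Any string of length >= |Q| passes through |Q|+1 states while reading its first |Q| symbols,
so by pigeonhole some state repeats, giving the loop that can be pumped.
Here |Q| = 4
Therefore the proof uses p = 4

4


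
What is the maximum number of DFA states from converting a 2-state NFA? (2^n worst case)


NFA has 2 states
Subset construction: each DFA state = subset of NFA states
Maximum subsets = 2^2
2^2 = 4

4


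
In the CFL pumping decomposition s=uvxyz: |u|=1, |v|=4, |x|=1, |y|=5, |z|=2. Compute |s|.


|s| = |u| + |v| + |x| + |y| + |z|
= 1 + 4 + 1 + 5 + 2
= 5 + 1 + 7
= 6 + 7
= 13

13


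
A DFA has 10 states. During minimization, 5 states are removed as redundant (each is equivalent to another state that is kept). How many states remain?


Original DFA: 10 states
Redundant states removed: 5
Minimized states = original - removed
= 10 - 5
= 5

5


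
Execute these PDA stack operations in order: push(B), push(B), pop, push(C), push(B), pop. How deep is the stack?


Tracing stack operations:
  push(B) -> stack = [B], depth=1
  push(B) -> stack = [B,B], depth=2
  pop -> removed B, stack = [B], depth=1
  push(C) -> stack = [B,C], depth=2
  push(B) -> stack = [B,C,B], depth=3
  pop -> removed B, stack = [B,C], depth=2
Final depth = 2

2


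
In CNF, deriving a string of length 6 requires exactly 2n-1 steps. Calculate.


Chomsky Normal Form derivation:
String length n = 6
Each step either:
  - Splits a nonterminal into two (n-1 such steps)
  - Converts a nonterminal to terminal (n such steps)
Total = (n-1) + n = 2n - 1
= 2(6) - 1
= 12 - 1
= 11

11


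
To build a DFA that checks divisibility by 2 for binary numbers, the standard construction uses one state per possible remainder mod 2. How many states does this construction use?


Divisibility by 2 is tracked via the remainder mod 2: 0, 1, ..., 1
The construction assigns one state to each remainder
Number of remainders = 2

2


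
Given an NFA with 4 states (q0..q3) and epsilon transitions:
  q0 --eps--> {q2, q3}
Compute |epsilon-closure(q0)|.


Starting from q0
Initialize closure = {q0}
Follow epsilon from q0 -> add q2
Follow epsilon from q0 -> add q3
Final closure: {q0, q2, q3}
Size = 3

3


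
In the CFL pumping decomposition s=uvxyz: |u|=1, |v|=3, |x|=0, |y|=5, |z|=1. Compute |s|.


|s| = |u| + |v| + |x| + |y| + |z|
= 1 + 3 + 0 + 5 + 1
= 4 + 0 + 6
= 4 + 6
= 10

10


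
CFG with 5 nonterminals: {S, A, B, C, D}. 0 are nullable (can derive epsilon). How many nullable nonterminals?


Nonterminals: {S, A, B, C, D}
A nonterminal is nullable if it can derive epsilon
Counting nullable nonterminals: 0
Total nullable = 0

0


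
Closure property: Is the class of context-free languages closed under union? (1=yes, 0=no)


CFL closure properties:
  Closed under: union, concatenation, Kleene star
  NOT closed under: intersection, complement
Operation 'union' is in closed list -> Yes (closed)

1


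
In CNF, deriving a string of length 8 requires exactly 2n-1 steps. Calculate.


Chomsky Normal Form derivation:
String length n = 8
Each step either:
  - Splits a nonterminal into two (n-1 such steps)
  - Converts a nonterminal to terminal (n such steps)
Total = (n-1) + n = 2n - 1
= 2(8) - 1
= 16 - 1
= 15

15


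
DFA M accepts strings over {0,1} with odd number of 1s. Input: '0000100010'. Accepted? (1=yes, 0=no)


DFA has 2 states: q_even (start, accept=no) and q_odd
Processing string '0000100010' character by character:
  Position 0: read '0', 1-count=0 -> q_even (no change)
  Position 1: read '0', 1-count=0 -> q_even (no change)
  Position 2: read '0', 1-count=0 -> q_even (no change)
  Position 3: read '0', 1-count=0 -> q_even (no change)
  Position 4: read '1', 1-count=1 -> q_odd
  Position 5: read '0', 1-count=1 -> q_odd (no change)
  Position 6: read '0', 1-count=1 -> q_odd (no change)
  Position 7: read '0', 1-count=1 -> q_odd (no change)
  Position 8: read '1', 1-count=2 -> q_even
  Position 9: read '0', 1-count=2 -> q_even (no change)
Final state: q_even, total 1s = 2 (even); the DFA requires an odd count -> reject

0


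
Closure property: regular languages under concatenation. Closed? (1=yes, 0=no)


Regular languages are closed under:
- Union (DFA product construction)
- Intersection (DFA product construction)
- Complement (swap accept/reject states)
- Concatenation (NFA construction)
- Kleene star (NFA construction)
concatenation is in this list
Therefore: closed

1


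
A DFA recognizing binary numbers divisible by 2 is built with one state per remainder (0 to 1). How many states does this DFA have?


Divisibility by 2 is tracked via the remainder mod 2: 0, 1, ..., 1
The construction assigns one state to each remainder
Number of remainders = 2

2


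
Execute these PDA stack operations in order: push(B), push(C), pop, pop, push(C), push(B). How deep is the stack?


Tracing stack operations:
  push(B) -> stack = [B], depth=1
  push(C) -> stack = [B,C], depth=2
  pop -> removed C, stack = [B], depth=1
  pop -> removed B, stack = [], depth=0
  push(C) -> stack = [C], depth=1
  push(B) -> stack = [C,B], depth=2
Final depth = 2

2


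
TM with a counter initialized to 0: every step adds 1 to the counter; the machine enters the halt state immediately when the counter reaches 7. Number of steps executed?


Counter starts at 0. Counting sequence:
  Step 1: counter = 1
  Step 2: counter = 2
  Step 3: counter = 3
  Step 4: counter = 4
  Step 5: counter = 5
  Step 6: counter = 6
  Step 7: counter = 7
Counter reached 7 -> halt
Total steps = 7

7


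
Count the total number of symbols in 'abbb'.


String: 'abbb'
Counting characters:
  'a' appears 1 time(s)
  'b' appears 3 time(s)
Total length = 1 + 3 = 4

4


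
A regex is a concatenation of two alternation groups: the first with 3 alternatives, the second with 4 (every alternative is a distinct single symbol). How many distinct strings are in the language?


First group: 3 alternatives
Second group: 4 alternatives
Concatenation: each choice from group 1 pairs with each from group 2
Total = 3 x 4 = 12

12


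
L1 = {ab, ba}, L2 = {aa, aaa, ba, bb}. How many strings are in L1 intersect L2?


L1 = {ab, ba}
L2 = {aa, aaa, ba, bb}
Checking each string in L1 against L2:
  'ab': in L2? No
  'ba': in L2? Yes
Intersection = {ba}
|L1 ∩ L2| = 1

1


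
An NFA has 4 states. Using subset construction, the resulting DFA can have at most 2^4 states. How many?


NFA has 4 states
Subset construction: each DFA state = subset of NFA states
Maximum subsets = 2^4
2^4 = 16

16


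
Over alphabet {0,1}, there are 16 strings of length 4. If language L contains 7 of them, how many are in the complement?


Alphabet: {0,1}
String length: 4
Total strings of length 4 = 2^4 = 16
Strings in L = 7
Complement = total - |L|
= 16 - 7
= 9

9


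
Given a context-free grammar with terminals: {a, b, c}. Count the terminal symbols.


Terminal symbols: a, b, c
Counting each: a (#1), b (#2), c (#3)
Total = 3

3


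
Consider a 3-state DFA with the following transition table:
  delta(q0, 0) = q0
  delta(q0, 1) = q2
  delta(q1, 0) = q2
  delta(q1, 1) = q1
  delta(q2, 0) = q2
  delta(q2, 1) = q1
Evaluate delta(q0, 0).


Looking up transition function:
delta(q0, 0) in the table
Row: q0, Column: 0
Result: q0

q0


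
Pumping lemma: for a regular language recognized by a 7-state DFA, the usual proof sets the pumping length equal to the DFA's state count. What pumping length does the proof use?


Pumping lemma for regular languages (standard proof):
Take p = |Q|, the number of DFA states.
Any string of length >= |Q| passes through |Q|+1 states while reading its first |Q| symbols,
so by pigeonhole some state repeats, giving the loop that can be pumped.
Here |Q| = 7
Therefore the proof uses p = 7

7


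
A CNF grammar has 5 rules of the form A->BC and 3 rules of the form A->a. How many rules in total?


CNF allows two rule forms:
  A -> BC (binary): 5 rules
  A -> a (terminal): 3 rules
Total = 5 + 3 = 8

8


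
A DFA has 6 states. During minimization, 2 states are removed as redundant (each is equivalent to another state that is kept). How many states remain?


Original DFA: 6 states
Redundant states removed: 2
Minimized states = original - removed
= 6 - 2
= 4

4


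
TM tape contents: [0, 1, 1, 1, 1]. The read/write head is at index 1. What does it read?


Tape: [0, 1, 1, 1, 1]
Positions: 0 1 2 3 4
Values:    0 1 1 1 1
Head at position 1
tape[1] = 1

1


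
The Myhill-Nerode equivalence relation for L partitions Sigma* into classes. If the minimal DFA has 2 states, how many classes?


Myhill-Nerode theorem:
Number of equivalence classes = number of states in minimal DFA
Minimal DFA states = 2
Therefore equivalence classes = 2

2


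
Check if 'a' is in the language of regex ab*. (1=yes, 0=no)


Pattern: ab*
String: 'a'
Pattern requires: exactly one 'a' followed by zero or more 'b's
First char is 'a' -> OK
Rest '': all b's? Yes
Result: 1

1


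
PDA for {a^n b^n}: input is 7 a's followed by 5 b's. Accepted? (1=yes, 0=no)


Language requires equal numbers of a's and b's
PDA pushes for each 'a', pops for each 'b'
Number of a's = 7
Number of b's = 5
7 != 5 -> Reject

0


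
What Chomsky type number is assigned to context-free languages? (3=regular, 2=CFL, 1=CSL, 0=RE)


Chomsky hierarchy levels:
  Type 3: Regular (DFA/NFA/regex)
  Type 2: Context-free (PDA)
  Type 1: Context-sensitive
  Type 0: Recursively enumerable (TM)
'context-free' corresponds to Type 2

2


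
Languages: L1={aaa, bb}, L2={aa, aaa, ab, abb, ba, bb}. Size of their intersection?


L1 = {aaa, bb}
L2 = {aa, aaa, ab, abb, ba, bb}
Checking each string in L1 against L2:
  'aaa': in L2? Yes
  'bb': in L2? Yes
Intersection = {aaa, bb}
|L1 ∩ L2| = 2

2


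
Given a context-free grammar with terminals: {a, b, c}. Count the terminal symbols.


Terminal symbols: a, b, c
Counting each: a (#1), b (#2), c (#3)
Total = 3

3


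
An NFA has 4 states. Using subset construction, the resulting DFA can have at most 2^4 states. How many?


NFA has 4 states
Subset construction: each DFA state = subset of NFA states
Maximum subsets = 2^4
2^4 = 16

16


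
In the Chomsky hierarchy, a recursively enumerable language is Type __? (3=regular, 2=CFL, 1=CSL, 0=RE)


Chomsky hierarchy levels:
  Type 3: Regular (DFA/NFA/regex)
  Type 2: Context-free (PDA)
  Type 1: Context-sensitive
  Type 0: Recursively enumerable (TM)
'recursively enumerable' corresponds to Type 0

0


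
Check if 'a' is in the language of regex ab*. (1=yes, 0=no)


Pattern: ab*
String: 'a'
Pattern requires: exactly one 'a' followed by zero or more 'b's
First char is 'a' -> OK
Rest '': all b's? Yes
Result: 1

1


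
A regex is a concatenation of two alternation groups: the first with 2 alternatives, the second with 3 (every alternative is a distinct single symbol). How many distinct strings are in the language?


First group: 2 alternatives
Second group: 3 alternatives
Concatenation: each choice from group 1 pairs with each from group 2
Total = 2 x 3 = 6

6


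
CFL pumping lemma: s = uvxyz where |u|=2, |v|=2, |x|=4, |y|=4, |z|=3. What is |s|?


|s| = |u| + |v| + |x| + |y| + |z|
= 2 + 2 + 4 + 4 + 3
= 4 + 4 + 7
= 8 + 7
= 15

15


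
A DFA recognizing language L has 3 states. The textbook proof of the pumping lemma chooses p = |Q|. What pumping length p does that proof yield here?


Pumping lemma for regular languages (standard proof):
Take p = |Q|, the number of DFA states.
Any string of length >= |Q| passes through |Q|+1 states while reading its first |Q| symbols,
so by pigeonhole some state repeats, giving the loop that can be pumped.
Here |Q| = 3
Therefore the proof uses p = 3

3


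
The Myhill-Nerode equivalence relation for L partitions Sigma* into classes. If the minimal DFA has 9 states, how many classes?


Myhill-Nerode theorem:
Number of equivalence classes = number of states in minimal DFA
Minimal DFA states = 9
Therefore equivalence classes = 9

9


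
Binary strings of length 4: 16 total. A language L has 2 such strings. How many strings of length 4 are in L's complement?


Alphabet: {0,1}
String length: 4
Total strings of length 4 = 2^4 = 16
Strings in L = 2
Complement = total - |L|
= 16 - 2
= 14

14


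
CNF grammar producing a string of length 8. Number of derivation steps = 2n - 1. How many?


Chomsky Normal Form derivation:
String length n = 8
Each step either:
  - Splits a nonterminal into two (n-1 such steps)
  - Converts a nonterminal to terminal (n such steps)
Total = (n-1) + n = 2n - 1
= 2(8) - 1
= 16 - 1
= 15

15


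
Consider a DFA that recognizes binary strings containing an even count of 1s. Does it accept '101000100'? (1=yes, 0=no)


DFA has 2 states: q_even (start, accept=yes) and q_odd
Processing string '101000100' character by character:
  Position 0: read '1', 1-count=1 -> q_odd
  Position 1: read '0', 1-count=1 -> q_odd (no change)
  Position 2: read '1', 1-count=2 -> q_even
  Position 3: read '0', 1-count=2 -> q_even (no change)
  Position 4: read '0', 1-count=2 -> q_even (no change)
  Position 5: read '0', 1-count=2 -> q_even (no change)
  Position 6: read '1', 1-count=3 -> q_odd
  Position 7: read '0', 1-count=3 -> q_odd (no change)
  Position 8: read '0', 1-count=3 -> q_odd (no change)
Final state: q_odd, total 1s = 3 (odd); the DFA requires an even count -> reject

0


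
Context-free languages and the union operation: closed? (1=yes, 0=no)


CFL closure properties:
  Closed under: union, concatenation, Kleene star
  NOT closed under: intersection, complement
Operation 'union' is in closed list -> Yes (closed)

1


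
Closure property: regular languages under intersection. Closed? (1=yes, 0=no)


Regular languages are closed under:
- Union (DFA product construction)
- Intersection (DFA product construction)
- Complement (swap accept/reject states)
- Concatenation (NFA construction)
- Kleene star (NFA construction)
intersection is in this list
Therefore: closed

1


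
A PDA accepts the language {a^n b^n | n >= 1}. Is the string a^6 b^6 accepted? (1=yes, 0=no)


Language requires equal numbers of a's and b's
PDA pushes for each 'a', pops for each 'b'
Number of a's = 6
Number of b's = 6
6 == 6 -> Accept

1


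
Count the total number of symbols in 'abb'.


String: 'abb'
Counting characters:
  'a' appears 1 time(s)
  'b' appears 2 time(s)
Total length = 1 + 2 = 3

3


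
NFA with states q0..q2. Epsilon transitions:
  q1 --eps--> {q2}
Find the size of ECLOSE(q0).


Starting from q0
Initialize closure = {q0}
q0 has no outgoing epsilon transitions -> nothing to add
Final closure: {q0}
Size = 1

1


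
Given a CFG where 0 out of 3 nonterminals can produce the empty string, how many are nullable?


Nonterminals: {S, A, B}
A nonterminal is nullable if it can derive epsilon
Counting nullable nonterminals: 0
Total nullable = 0

0


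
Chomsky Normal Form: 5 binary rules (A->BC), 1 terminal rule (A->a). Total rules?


CNF allows two rule forms:
  A -> BC (binary): 5 rules
  A -> a (terminal): 1 rule
Total = 5 + 1 = 6

6


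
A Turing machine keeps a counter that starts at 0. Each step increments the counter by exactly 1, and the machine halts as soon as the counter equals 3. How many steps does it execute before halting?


Counter starts at 0. Counting sequence:
  Step 1: counter = 1
  Step 2: counter = 2
  Step 3: counter = 3
Counter reached 3 -> halt
Total steps = 3

3


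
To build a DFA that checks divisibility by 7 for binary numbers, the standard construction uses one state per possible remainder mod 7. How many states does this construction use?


Divisibility by 7 is tracked via the remainder mod 7: 0, 1, ..., 6
The construction assigns one state to each remainder
Number of remainders = 7

7


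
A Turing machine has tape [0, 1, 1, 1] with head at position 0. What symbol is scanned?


Tape: [0, 1, 1, 1]
Positions: 0 1 2 3
Values:    0 1 1 1
Head at position 0
tape[0] = 0

0


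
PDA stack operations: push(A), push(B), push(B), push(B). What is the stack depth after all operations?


Tracing stack operations:
  push(A) -> stack = [A], depth=1
  push(B) -> stack = [A,B], depth=2
  push(B) -> stack = [A,B,B], depth=3
  push(B) -> stack = [A,B,B,B], depth=4
Final depth = 4

4


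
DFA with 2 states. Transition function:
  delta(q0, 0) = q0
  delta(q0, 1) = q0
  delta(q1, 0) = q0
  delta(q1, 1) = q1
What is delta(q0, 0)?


Looking up transition function:
delta(q0, 0) in the table
Row: q0, Column: 0
Result: q0

q0


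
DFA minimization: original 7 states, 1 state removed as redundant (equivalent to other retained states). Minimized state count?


Original DFA: 7 states
Redundant states removed: 1
Minimized states = original - removed
= 7 - 1
= 6

6


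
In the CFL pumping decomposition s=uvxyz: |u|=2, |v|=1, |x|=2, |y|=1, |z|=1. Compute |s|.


|s| = |u| + |v| + |x| + |y| + |z|
= 2 + 1 + 2 + 1 + 1
= 3 + 2 + 2
= 5 + 2
= 7

7


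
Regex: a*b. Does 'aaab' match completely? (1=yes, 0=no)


Pattern: a*b
String: 'aaab'
Pattern requires: zero or more 'a's followed by exactly one 'b'
Found 3 leading 'a's
Remaining: 'b'
Remaining is exactly 'b' -> match
Result: 1

1


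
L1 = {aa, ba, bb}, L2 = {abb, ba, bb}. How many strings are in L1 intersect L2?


L1 = {aa, ba, bb}
L2 = {abb, ba, bb}
Checking each string in L1 against L2:
  'aa': in L2? No
  'ba': in L2? Yes
  'bb': in L2? Yes
Intersection = {ba, bb}
|L1 ∩ L2| = 2

2


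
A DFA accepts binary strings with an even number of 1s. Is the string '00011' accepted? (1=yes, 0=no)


DFA has 2 states: q_even (start, accept=yes) and q_odd
Processing string '00011' character by character:
  Position 0: read '0', 1-count=0 -> q_even (no change)
  Position 1: read '0', 1-count=0 -> q_even (no change)
  Position 2: read '0', 1-count=0 -> q_even (no change)
  Position 3: read '1', 1-count=1 -> q_odd
  Position 4: read '1', 1-count=2 -> q_even
Final state: q_even, total 1s = 2 (even); the DFA requires an even count -> accept

1


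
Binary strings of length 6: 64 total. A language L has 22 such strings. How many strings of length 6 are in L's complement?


Alphabet: {0,1}
String length: 6
Total strings of length 6 = 2^6 = 64
Strings in L = 22
Complement = total - |L|
= 64 - 22
= 42

42


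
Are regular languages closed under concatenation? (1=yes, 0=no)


Regular languages are closed under:
- Union (DFA product construction)
- Intersection (DFA product construction)
- Complement (swap accept/reject states)
- Concatenation (NFA construction)
- Kleene star (NFA construction)
concatenation is in this list
Therefore: closed

1


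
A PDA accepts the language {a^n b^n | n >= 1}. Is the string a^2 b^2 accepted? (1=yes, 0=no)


Language requires equal numbers of a's and b's
PDA pushes for each 'a', pops for each 'b'
Number of a's = 2
Number of b's = 2
2 == 2 -> Accept

1


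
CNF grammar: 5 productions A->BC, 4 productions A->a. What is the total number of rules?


CNF allows two rule forms:
  A -> BC (binary): 5 rules
  A -> a (terminal): 4 rules
Total = 5 + 4 = 9

9


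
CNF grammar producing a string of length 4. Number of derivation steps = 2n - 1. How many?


Chomsky Normal Form derivation:
String length n = 4
Each step either:
  - Splits a nonterminal into two (n-1 such steps)
  - Converts a nonterminal to terminal (n such steps)
Total = (n-1) + n = 2n - 1
= 2(4) - 1
= 8 - 1
= 7

7


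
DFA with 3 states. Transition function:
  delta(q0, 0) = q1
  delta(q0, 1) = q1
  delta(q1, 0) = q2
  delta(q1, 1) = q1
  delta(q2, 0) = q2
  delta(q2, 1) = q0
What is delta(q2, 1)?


Looking up transition function:
delta(q2, 1) in the table
Row: q2, Column: 1
Result: q0

q0


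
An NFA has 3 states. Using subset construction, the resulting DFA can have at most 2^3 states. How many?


NFA has 3 states
Subset construction: each DFA state = subset of NFA states
Maximum subsets = 2^3
2^3 = 8

8


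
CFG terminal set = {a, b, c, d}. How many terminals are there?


Terminal symbols: a, b, c, d
Counting each: a (#1), b (#2), c (#3), d (#4)
Total = 4

4


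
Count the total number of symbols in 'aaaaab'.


String: 'aaaaab'
Counting characters:
  'a' appears 5 time(s)
  'b' appears 1 time(s)
Total length = 5 + 1 = 6

6


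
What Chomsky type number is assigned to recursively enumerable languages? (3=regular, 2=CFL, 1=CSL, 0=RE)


Chomsky hierarchy levels:
  Type 3: Regular (DFA/NFA/regex)
  Type 2: Context-free (PDA)
  Type 1: Context-sensitive
  Type 0: Recursively enumerable (TM)
'recursively enumerable' corresponds to Type 0

0


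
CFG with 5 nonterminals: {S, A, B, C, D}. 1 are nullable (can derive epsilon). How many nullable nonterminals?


Nonterminals: {S, A, B, C, D}
A nonterminal is nullable if it can derive epsilon
Counting nullable nonterminals: 1
Total nullable = 1

1


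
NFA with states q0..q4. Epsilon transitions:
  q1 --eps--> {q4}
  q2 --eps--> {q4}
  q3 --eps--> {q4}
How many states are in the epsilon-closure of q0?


Starting from q0
Initialize closure = {q0}
q0 has no outgoing epsilon transitions -> nothing to add
Final closure: {q0}
Size = 1

1


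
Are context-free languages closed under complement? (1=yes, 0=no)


CFL closure properties:
  Closed under: union, concatenation, Kleene star
  NOT closed under: intersection, complement
Operation 'complement' is in not-closed list -> No (not closed)

0


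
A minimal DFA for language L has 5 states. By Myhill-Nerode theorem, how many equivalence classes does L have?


Myhill-Nerode theorem:
Number of equivalence classes = number of states in minimal DFA
Minimal DFA states = 5
Therefore equivalence classes = 5

5


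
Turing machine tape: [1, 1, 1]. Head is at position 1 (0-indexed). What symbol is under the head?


Tape: [1, 1, 1]
Positions: 0 1 2
Values:    1 1 1
Head at position 1
tape[1] = 1

1


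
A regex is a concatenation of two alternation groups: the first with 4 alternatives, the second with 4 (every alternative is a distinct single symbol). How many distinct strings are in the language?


First group: 4 alternatives
Second group: 4 alternatives
Concatenation: each choice from group 1 pairs with each from group 2
Total = 4 x 4 = 16

16


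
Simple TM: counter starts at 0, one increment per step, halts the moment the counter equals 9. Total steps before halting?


Counter starts at 0. Counting sequence:
  Step 1: counter = 1
  Step 2: counter = 2
  Step 3: counter = 3
  Step 4: counter = 4
  Step 5: counter = 5
  Step 6: counter = 6
  ...
  Step 9: counter = 9
Counter reached 9 -> halt
Total steps = 9

9


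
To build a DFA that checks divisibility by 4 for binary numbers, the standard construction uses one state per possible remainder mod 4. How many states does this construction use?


Divisibility by 4 is tracked via the remainder mod 4: 0, 1, ..., 3
The construction assigns one state to each remainder
Number of remainders = 4

4


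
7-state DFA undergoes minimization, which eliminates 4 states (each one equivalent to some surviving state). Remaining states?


Original DFA: 7 states
Redundant states removed: 4
Minimized states = original - removed
= 7 - 4
= 3

3


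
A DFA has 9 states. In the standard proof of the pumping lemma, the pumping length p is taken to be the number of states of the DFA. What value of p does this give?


Pumping lemma for regular languages (standard proof):
Take p = |Q|, the number of DFA states.
Any string of length >= |Q| passes through |Q|+1 states while reading its first |Q| symbols,
so by pigeonhole some state repeats, giving the loop that can be pumped.
Here |Q| = 9
Therefore the proof uses p = 9

9


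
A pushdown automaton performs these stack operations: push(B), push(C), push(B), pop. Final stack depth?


Tracing stack operations:
  push(B) -> stack = [B], depth=1
  push(C) -> stack = [B,C], depth=2
  push(B) -> stack = [B,C,B], depth=3
  pop -> removed B, stack = [B,C], depth=2
Final depth = 2

2


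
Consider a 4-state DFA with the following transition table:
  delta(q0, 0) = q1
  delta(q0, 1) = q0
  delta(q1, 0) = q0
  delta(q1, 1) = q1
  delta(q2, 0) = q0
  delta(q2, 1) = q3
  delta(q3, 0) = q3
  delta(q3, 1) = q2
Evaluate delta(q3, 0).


Looking up transition function:
delta(q3, 0) in the table
Row: q3, Column: 0
Result: q3

q3


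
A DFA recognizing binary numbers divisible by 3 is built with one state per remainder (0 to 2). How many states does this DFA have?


Divisibility by 3 is tracked via the remainder mod 3: 0, 1, ..., 2
The construction assigns one state to each remainder
Number of remainders = 3

3


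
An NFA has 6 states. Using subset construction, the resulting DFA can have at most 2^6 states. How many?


NFA has 6 states
Subset construction: each DFA state = subset of NFA states
Maximum subsets = 2^6
2^6 = 64

64


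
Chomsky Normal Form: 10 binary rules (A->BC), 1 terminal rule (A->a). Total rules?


CNF allows two rule forms:
  A -> BC (binary): 10 rules
  A -> a (terminal): 1 rule
Total = 10 + 1 = 11

11


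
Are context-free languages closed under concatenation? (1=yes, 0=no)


CFL closure properties:
  Closed under: union, concatenation, Kleene star
  NOT closed under: intersection, complement
Operation 'concatenation' is in closed list -> Yes (closed)

1


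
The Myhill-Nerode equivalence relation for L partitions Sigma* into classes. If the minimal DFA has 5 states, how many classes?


Myhill-Nerode theorem:
Number of equivalence classes = number of states in minimal DFA
Minimal DFA states = 5
Therefore equivalence classes = 5

5


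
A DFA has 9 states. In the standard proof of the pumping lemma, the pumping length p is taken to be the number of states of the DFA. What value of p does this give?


Pumping lemma for regular languages (standard proof):
Take p = |Q|, the number of DFA states.
Any string of length >= |Q| passes through |Q|+1 states while reading its first |Q| symbols,
so by pigeonhole some state repeats, giving the loop that can be pumped.
Here |Q| = 9
Therefore the proof uses p = 9

9


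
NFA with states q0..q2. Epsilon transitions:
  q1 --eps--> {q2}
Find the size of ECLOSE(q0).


Starting from q0
Initialize closure = {q0}
q0 has no outgoing epsilon transitions -> nothing to add
Final closure: {q0}
Size = 1

1


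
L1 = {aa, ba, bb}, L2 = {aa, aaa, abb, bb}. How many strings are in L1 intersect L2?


L1 = {aa, ba, bb}
L2 = {aa, aaa, abb, bb}
Checking each string in L1 against L2:
  'aa': in L2? Yes
  'ba': in L2? No
  'bb': in L2? Yes
Intersection = {aa, bb}
|L1 ∩ L2| = 2

2


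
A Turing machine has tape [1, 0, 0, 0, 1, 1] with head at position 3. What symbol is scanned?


Tape: [1, 0, 0, 0, 1, 1]
Positions: 0 1 2 3 4 5
Values:    1 0 0 0 1 1
Head at position 3
tape[3] = 0

0


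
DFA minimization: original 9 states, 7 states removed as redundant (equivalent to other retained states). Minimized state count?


Original DFA: 9 states
Redundant states removed: 7
Minimized states = original - removed
= 9 - 7
= 2

2


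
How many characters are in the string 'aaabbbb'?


String: 'aaabbbb'
Counting characters:
  'a' appears 3 time(s)
  'b' appears 4 time(s)
Total length = 3 + 4 = 7

7


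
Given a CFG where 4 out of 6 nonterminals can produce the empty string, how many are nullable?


Nonterminals: {S, A, B, C, D, E}
A nonterminal is nullable if it can derive epsilon
Counting nullable nonterminals: 4
Total nullable = 4

4


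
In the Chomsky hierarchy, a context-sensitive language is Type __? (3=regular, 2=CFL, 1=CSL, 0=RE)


Chomsky hierarchy levels:
  Type 3: Regular (DFA/NFA/regex)
  Type 2: Context-free (PDA)
  Type 1: Context-sensitive
  Type 0: Recursively enumerable (TM)
'context-sensitive' corresponds to Type 1

1


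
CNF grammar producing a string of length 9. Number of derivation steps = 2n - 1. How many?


Chomsky Normal Form derivation:
String length n = 9
Each step either:
  - Splits a nonterminal into two (n-1 such steps)
  - Converts a nonterminal to terminal (n such steps)
Total = (n-1) + n = 2n - 1
= 2(9) - 1
= 18 - 1
= 17

17


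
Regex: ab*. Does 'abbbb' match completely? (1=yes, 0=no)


Pattern: ab*
String: 'abbbb'
Pattern requires: exactly one 'a' followed by zero or more 'b's
First char is 'a' -> OK
Rest 'bbbb': all b's? Yes
Result: 1

1


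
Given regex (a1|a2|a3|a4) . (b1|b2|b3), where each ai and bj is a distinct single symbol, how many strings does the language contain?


First group: 4 alternatives
Second group: 3 alternatives
Concatenation: each choice from group 1 pairs with each from group 2
Total = 4 x 3 = 12

12


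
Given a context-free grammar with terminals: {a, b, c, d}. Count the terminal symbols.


Terminal symbols: a, b, c, d
Counting each: a (#1), b (#2), c (#3), d (#4)
Total = 4

4


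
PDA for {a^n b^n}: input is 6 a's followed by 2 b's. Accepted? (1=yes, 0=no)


Language requires equal numbers of a's and b's
PDA pushes for each 'a', pops for each 'b'
Number of a's = 6
Number of b's = 2
6 != 2 -> Reject

0


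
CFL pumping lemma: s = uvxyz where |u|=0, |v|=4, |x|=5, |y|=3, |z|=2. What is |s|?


|s| = |u| + |v| + |x| + |y| + |z|
= 0 + 4 + 5 + 3 + 2
= 4 + 5 + 5
= 9 + 5
= 14

14


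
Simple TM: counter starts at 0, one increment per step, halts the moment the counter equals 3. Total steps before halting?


Counter starts at 0. Counting sequence:
  Step 1: counter = 1
  Step 2: counter = 2
  Step 3: counter = 3
Counter reached 3 -> halt
Total steps = 3

3


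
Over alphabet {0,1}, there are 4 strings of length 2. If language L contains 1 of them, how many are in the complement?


Alphabet: {0,1}
String length: 2
Total strings of length 2 = 2^2 = 4
Strings in L = 1
Complement = total - |L|
= 4 - 1
= 3

3


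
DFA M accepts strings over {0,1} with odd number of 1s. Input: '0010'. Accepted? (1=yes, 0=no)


DFA has 2 states: q_even (start, accept=no) and q_odd
Processing string '0010' character by character:
  Position 0: read '0', 1-count=0 -> q_even (no change)
  Position 1: read '0', 1-count=0 -> q_even (no change)
  Position 2: read '1', 1-count=1 -> q_odd
  Position 3: read '0', 1-count=1 -> q_odd (no change)
Final state: q_odd, total 1s = 1 (odd); the DFA requires an odd count -> accept

1


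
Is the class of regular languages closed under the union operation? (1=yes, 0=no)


Regular languages are closed under:
- Union (DFA product construction)
- Intersection (DFA product construction)
- Complement (swap accept/reject states)
- Concatenation (NFA construction)
- Kleene star (NFA construction)
union is in this list
Therefore: closed

1


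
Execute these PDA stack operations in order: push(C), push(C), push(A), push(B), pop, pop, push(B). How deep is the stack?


Tracing stack operations:
  push(C) -> stack = [C], depth=1
  push(C) -> stack = [C,C], depth=2
  push(A) -> stack = [C,C,A], depth=3
  push(B) -> stack = [C,C,A,B], depth=4
  pop -> removed B, stack = [C,C,A], depth=3
  pop -> removed A, stack = [C,C], depth=2
  push(B) -> stack = [C,C,B], depth=3
Final depth = 3

3


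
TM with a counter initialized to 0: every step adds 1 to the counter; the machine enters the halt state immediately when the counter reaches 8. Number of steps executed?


Counter starts at 0. Counting sequence:
  Step 1: counter = 1
  Step 2: counter = 2
  Step 3: counter = 3
  Step 4: counter = 4
  Step 5: counter = 5
  Step 6: counter = 6
  Step 7: counter = 7
  Step 8: counter = 8
Counter reached 8 -> halt
Total steps = 8

8


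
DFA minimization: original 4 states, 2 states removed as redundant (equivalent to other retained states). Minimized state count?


Original DFA: 4 states
Redundant states removed: 2
Minimized states = original - removed
= 4 - 2
= 2

2


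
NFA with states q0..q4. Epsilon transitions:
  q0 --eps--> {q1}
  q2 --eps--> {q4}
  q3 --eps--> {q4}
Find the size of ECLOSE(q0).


Starting from q0
Initialize closure = {q0}
Follow epsilon from q0 -> add q1
Final closure: {q0, q1}
Size = 2

2


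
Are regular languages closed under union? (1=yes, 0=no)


Regular languages are closed under:
- Union (DFA product construction)
- Intersection (DFA product construction)
- Complement (swap accept/reject states)
- Concatenation (NFA construction)
- Kleene star (NFA construction)
union is in this list
Therefore: closed

1


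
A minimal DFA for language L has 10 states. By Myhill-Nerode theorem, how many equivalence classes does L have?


Myhill-Nerode theorem:
Number of equivalence classes = number of states in minimal DFA
Minimal DFA states = 10
Therefore equivalence classes = 10

10


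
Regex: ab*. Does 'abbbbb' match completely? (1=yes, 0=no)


Pattern: ab*
String: 'abbbbb'
Pattern requires: exactly one 'a' followed by zero or more 'b's
First char is 'a' -> OK
Rest 'bbbbb': all b's? Yes
Result: 1

1


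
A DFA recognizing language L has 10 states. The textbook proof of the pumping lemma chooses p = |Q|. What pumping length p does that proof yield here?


Pumping lemma for regular languages (standard proof):
Take p = |Q|, the number of DFA states.
Any string of length >= |Q| passes through |Q|+1 states while reading its first |Q| symbols,
so by pigeonhole some state repeats, giving the loop that can be pumped.
Here |Q| = 10
Therefore the proof uses p = 10

10


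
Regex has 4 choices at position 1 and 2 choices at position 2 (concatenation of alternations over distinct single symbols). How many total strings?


First group: 4 alternatives
Second group: 2 alternatives
Concatenation: each choice from group 1 pairs with each from group 2
Total = 4 x 2 = 8

8


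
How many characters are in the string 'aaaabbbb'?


String: 'aaaabbbb'
Counting characters:
  'a' appears 4 time(s)
  'b' appears 4 time(s)
Total length = 4 + 4 = 8

8


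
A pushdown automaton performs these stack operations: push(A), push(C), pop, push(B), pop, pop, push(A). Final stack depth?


Tracing stack operations:
  push(A) -> stack = [A], depth=1
  push(C) -> stack = [A,C], depth=2
  pop -> removed C, stack = [A], depth=1
  push(B) -> stack = [A,B], depth=2
  pop -> removed B, stack = [A], depth=1
  pop -> removed A, stack = [], depth=0
  push(A) -> stack = [A], depth=1
Final depth = 1

1


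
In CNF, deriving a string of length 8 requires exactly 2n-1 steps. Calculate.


Chomsky Normal Form derivation:
String length n = 8
Each step either:
  - Splits a nonterminal into two (n-1 such steps)
  - Converts a nonterminal to terminal (n such steps)
Total = (n-1) + n = 2n - 1
= 2(8) - 1
= 16 - 1
= 15

15


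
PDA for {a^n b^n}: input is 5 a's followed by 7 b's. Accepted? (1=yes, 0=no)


Language requires equal numbers of a's and b's
PDA pushes for each 'a', pops for each 'b'
Number of a's = 5
Number of b's = 7
5 != 7 -> Reject

0


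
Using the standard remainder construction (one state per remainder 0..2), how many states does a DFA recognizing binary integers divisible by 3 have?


Divisibility by 3 is tracked via the remainder mod 3: 0, 1, ..., 2
The construction assigns one state to each remainder
Number of remainders = 3

3


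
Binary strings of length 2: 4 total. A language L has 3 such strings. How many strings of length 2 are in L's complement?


Alphabet: {0,1}
String length: 2
Total strings of length 2 = 2^2 = 4
Strings in L = 3
Complement = total - |L|
= 4 - 3
= 1

1


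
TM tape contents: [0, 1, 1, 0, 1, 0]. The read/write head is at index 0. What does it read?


Tape: [0, 1, 1, 0, 1, 0]
Positions: 0 1 2 3 4 5
Values:    0 1 1 0 1 0
Head at position 0
tape[0] = 0

0


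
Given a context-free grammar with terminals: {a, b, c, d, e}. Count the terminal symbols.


Terminal symbols: a, b, c, d, e
Counting each: a (#1), b (#2), c (#3), d (#4), e (#5)
Total = 5

5


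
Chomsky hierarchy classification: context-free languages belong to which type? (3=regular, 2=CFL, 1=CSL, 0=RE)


Chomsky hierarchy levels:
  Type 3: Regular (DFA/NFA/regex)
  Type 2: Context-free (PDA)
  Type 1: Context-sensitive
  Type 0: Recursively enumerable (TM)
'context-free' corresponds to Type 2

2


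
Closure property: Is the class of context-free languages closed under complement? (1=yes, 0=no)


CFL closure properties:
  Closed under: union, concatenation, Kleene star
  NOT closed under: intersection, complement
Operation 'complement' is in not-closed list -> No (not closed)

0
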